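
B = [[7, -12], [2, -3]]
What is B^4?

tr B = 4 and det B = 3, so the characteristic polynomial is λ² − (4)λ + (3) with roots 1 and 3.
Eigenvectors give P = [[2, 3], [1, 1]] with P⁻¹ = [[-1, 3], [1, -2]], and B = P·diag(1, 3)·P⁻¹.
Then B^4 = P·diag(1, 81)·P⁻¹ = [[2, 243], [1, 81]] · [[-1, 3], [1, -2]] = [[241, -480], [80, -159]].

[[241, -480], [80, -159]]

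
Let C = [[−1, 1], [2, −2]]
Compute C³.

C² = [[3, −3], [−6, 6]]
C³ = [[−9, 9], [18, −18]]

[[−9, 9], [18, −18]]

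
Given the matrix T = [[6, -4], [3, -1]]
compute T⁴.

[[276, -260], [195, -179]]

tr T = 5 and det T = 6, so the characteristic polynomial is λ² − (5)λ + (6) with roots 3 and 2.
Eigenvectors give P = [[4, 1], [3, 1]] with P⁻¹ = [[1, -1], [-3, 4]], and T = P·diag(3, 2)·P⁻¹.
Then T⁴ = P·diag(81, 16)·P⁻¹ = [[324, 16], [243, 16]] · [[1, -1], [-3, 4]] = [[276, -260], [195, -179]].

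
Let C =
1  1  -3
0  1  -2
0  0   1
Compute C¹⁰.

[[1, 10, -120], [0, 1, -20], [0, 0, 1]]

C = I + N where N = [[0, 1, -3], [0, 0, -2], [0, 0, 0]] is strictly upper-triangular, so N³ = 0.
(I + N)¹⁰ = I + 10·N + 45·N² = [[1, 10, -120], [0, 1, -20], [0, 0, 1]].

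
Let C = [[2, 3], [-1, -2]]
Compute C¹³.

[[2, 3], [-1, -2]]

C² = I (check: tr C = 0 and det C = -1), so C¹³ = C since 13 is odd.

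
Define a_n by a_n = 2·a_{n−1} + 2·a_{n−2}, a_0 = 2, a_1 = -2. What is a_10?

With companion matrix C = [[2, 2], [1, 0]], [a_n, a_{n−1}]ᵀ = C·[a_{n−1}, a_{n−2}]ᵀ, so [a_10, a_9]ᵀ = C⁹·[a_1, a_0]ᵀ.
C⁹ = [[6688, 4896], [2448, 1792]], giving [a_10, a_9]ᵀ = [[-3584], [-1312]].

-3584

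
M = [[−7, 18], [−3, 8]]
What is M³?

tr M = 1 and det M = −2, so the characteristic polynomial is λ² − (1)λ + (−2) with roots −1 and 2.
Eigenvectors give P = [[3, 2], [1, 1]] with P⁻¹ = [[1, −2], [−1, 3]], and M = P·diag(−1, 2)·P⁻¹.
Then M³ = P·diag(−1, 8)·P⁻¹ = [[−3, 16], [−1, 8]] · [[1, −2], [−1, 3]] = [[−19, 54], [−9, 26]].

[[−19, 54], [−9, 26]]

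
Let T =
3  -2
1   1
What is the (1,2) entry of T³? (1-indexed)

-22

T² = [[7, -8], [4, -1]]
T³ = [[13, -22], [11, -9]]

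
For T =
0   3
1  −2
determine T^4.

[[21, −60], [−20, 61]]

T^2 = [[3, −6], [−2, 7]]
T^3 = [[−6, 21], [7, −20]]
T^4 = [[21, −60], [−20, 61]]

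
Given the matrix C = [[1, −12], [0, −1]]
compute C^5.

C² = I (check: tr C = 0 and det C = −1), so C^5 = C since 5 is odd.

[[1, −12], [0, −1]]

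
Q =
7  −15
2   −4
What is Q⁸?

[[1531, −3825], [510, −1274]]

tr Q = 3 and det Q = 2, so the characteristic polynomial is λ² − (3)λ + (2) with roots 2 and 1.
Eigenvectors give P = [[−3, −5], [−1, −2]] with P⁻¹ = [[−2, 5], [1, −3]], and Q = P·diag(2, 1)·P⁻¹.
Then Q⁸ = P·diag(256, 1)·P⁻¹ = [[−768, −5], [−256, −2]] · [[−2, 5], [1, −3]] = [[1531, −3825], [510, −1274]].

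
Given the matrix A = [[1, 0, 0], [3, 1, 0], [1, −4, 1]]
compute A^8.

A = I + N where N = [[0, 0, 0], [3, 0, 0], [1, −4, 0]] is strictly lower-triangular, so N^3 = 0.
(I + N)^8 = I + 8·N + 28·N^2 = [[1, 0, 0], [24, 1, 0], [−328, −32, 1]].

[[1, 0, 0], [24, 1, 0], [−328, −32, 1]]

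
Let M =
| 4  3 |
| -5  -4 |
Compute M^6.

M² = I (check: tr M = 0 and det M = -1), so M^6 = I since 6 is even.

[[1, 0], [0, 1]]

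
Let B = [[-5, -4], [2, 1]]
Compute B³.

[[-53, -52], [26, 25]]

tr B = -4 and det B = 3, so the characteristic polynomial is λ² − (-4)λ + (3) with roots -1 and -3.
Eigenvectors give P = [[1, 2], [-1, -1]] with P⁻¹ = [[-1, -2], [1, 1]], and B = P·diag(-1, -3)·P⁻¹.
Then B³ = P·diag(-1, -27)·P⁻¹ = [[-1, -54], [1, 27]] · [[-1, -2], [1, 1]] = [[-53, -52], [26, 25]].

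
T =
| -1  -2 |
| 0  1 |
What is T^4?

T² = I (check: tr T = 0 and det T = -1), so T^4 = I since 4 is even.

[[1, 0], [0, 1]]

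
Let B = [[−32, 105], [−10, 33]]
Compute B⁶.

tr B = 1 and det B = −6, so the characteristic polynomial is λ² − (1)λ + (−6) with roots −2 and 3.
Eigenvectors give P = [[7, 3], [2, 1]] with P⁻¹ = [[1, −3], [−2, 7]], and B = P·diag(−2, 3)·P⁻¹.
Then B⁶ = P·diag(64, 729)·P⁻¹ = [[448, 2187], [128, 729]] · [[1, −3], [−2, 7]] = [[−3926, 13965], [−1330, 4719]].

[[−3926, 13965], [−1330, 4719]]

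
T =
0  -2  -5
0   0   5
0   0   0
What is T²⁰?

[[0, 0, 0], [0, 0, 0], [0, 0, 0]]

T is strictly triangular, hence nilpotent: T³ = 0, so T²⁰ = 0.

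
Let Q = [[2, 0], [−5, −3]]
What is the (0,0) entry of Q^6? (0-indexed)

tr Q = −1 and det Q = −6, so the characteristic polynomial is λ² − (−1)λ + (−6) with roots 2 and −3.
Eigenvectors give P = [[−1, 0], [1, 1]] with P⁻¹ = [[−1, 0], [1, 1]], and Q = P·diag(2, −3)·P⁻¹.
Then Q^6 = P·diag(64, 729)·P⁻¹ = [[−64, 0], [64, 729]] · [[−1, 0], [1, 1]] = [[64, 0], [665, 729]].

64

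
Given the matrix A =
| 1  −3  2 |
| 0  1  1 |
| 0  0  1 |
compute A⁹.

A = I + N where N = [[0, −3, 2], [0, 0, 1], [0, 0, 0]] is strictly upper-triangular, so N³ = 0.
(I + N)⁹ = I + 9·N + 36·N² = [[1, −27, −90], [0, 1, 9], [0, 0, 1]].

[[1, −27, −90], [0, 1, 9], [0, 0, 1]]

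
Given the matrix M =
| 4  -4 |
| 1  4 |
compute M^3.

[[16, -176], [44, 16]]

M^2 = [[12, -32], [8, 12]]
M^3 = [[16, -176], [44, 16]]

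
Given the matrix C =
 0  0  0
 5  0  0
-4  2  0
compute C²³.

[[0, 0, 0], [0, 0, 0], [0, 0, 0]]

C is strictly triangular, hence nilpotent: C³ = 0, so C²³ = 0.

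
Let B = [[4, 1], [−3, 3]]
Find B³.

[[31, 34], [−102, −3]]

B² = [[13, 7], [−21, 6]]
B³ = [[31, 34], [−102, −3]]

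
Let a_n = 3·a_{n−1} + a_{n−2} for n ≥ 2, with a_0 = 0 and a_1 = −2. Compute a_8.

With companion matrix T = [[3, 1], [1, 0]], [a_n, a_{n−1}]ᵀ = T·[a_{n−1}, a_{n−2}]ᵀ, so [a_8, a_7]ᵀ = T⁷·[a_1, a_0]ᵀ.
T⁷ = [[3927, 1189], [1189, 360]], giving [a_8, a_7]ᵀ = [[−7854], [−2378]].

−7854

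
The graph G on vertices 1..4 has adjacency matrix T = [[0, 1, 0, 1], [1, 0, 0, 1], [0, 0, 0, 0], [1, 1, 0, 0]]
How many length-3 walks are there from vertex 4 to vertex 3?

0

The number of length-3 walks from vertex 4 to vertex 3 is entry (4,3) of T³, where T is the adjacency matrix.
T² = [[2, 1, 0, 1], [1, 2, 0, 1], [0, 0, 0, 0], [1, 1, 0, 2]]
T³ = [[2, 3, 0, 3], [3, 2, 0, 3], [0, 0, 0, 0], [3, 3, 0, 2]]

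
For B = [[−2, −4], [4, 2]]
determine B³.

[[24, 48], [−48, −24]]

B² = [[−12, 0], [0, −12]]
B³ = [[24, 48], [−48, −24]]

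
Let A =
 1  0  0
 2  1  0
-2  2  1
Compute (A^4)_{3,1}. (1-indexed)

A = I + N where N = [[0, 0, 0], [2, 0, 0], [-2, 2, 0]] is strictly lower-triangular, so N^3 = 0.
(I + N)^4 = I + 4·N + 6·N^2 = [[1, 0, 0], [8, 1, 0], [16, 8, 1]].

16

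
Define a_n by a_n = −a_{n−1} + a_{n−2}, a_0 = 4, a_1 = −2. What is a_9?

With companion matrix Q = [[−1, 1], [1, 0]], [a_n, a_{n−1}]ᵀ = Q·[a_{n−1}, a_{n−2}]ᵀ, so [a_9, a_8]ᵀ = Q^8·[a_1, a_0]ᵀ.
Q^8 = [[34, −21], [−21, 13]], giving [a_9, a_8]ᵀ = [[−152], [94]].

−152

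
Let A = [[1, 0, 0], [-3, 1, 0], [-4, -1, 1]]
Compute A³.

A = I + N where N = [[0, 0, 0], [-3, 0, 0], [-4, -1, 0]] is strictly lower-triangular, so N³ = 0.
(I + N)³ = I + 3·N + 3·N² = [[1, 0, 0], [-9, 1, 0], [-3, -3, 1]].

[[1, 0, 0], [-9, 1, 0], [-3, -3, 1]]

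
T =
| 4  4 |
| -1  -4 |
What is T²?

[[12, 0], [0, 12]]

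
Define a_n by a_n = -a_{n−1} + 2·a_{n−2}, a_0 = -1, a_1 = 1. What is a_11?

1365

With companion matrix A = [[-1, 2], [1, 0]], [a_n, a_{n−1}]ᵀ = A·[a_{n−1}, a_{n−2}]ᵀ, so [a_11, a_10]ᵀ = A^10·[a_1, a_0]ᵀ.
A^10 = [[683, -682], [-341, 342]], giving [a_11, a_10]ᵀ = [[1365], [-683]].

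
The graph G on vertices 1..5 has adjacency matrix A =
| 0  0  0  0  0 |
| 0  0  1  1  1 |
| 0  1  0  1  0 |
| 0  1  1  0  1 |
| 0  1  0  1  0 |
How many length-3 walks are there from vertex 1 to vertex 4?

The number of length-3 walks from vertex 1 to vertex 4 is entry (1,4) of A³, where A is the adjacency matrix.
A² = [[0, 0, 0, 0, 0], [0, 3, 1, 2, 1], [0, 1, 2, 1, 2], [0, 2, 1, 3, 1], [0, 1, 2, 1, 2]]
A³ = [[0, 0, 0, 0, 0], [0, 4, 5, 5, 5], [0, 5, 2, 5, 2], [0, 5, 5, 4, 5], [0, 5, 2, 5, 2]]

0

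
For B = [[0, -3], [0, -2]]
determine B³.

[[0, -12], [0, -8]]

B² = [[0, 6], [0, 4]]
B³ = [[0, -12], [0, -8]]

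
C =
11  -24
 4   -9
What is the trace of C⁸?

6562

tr C = 2 and det C = -3, so the characteristic polynomial is λ² − (2)λ + (-3) with roots -1 and 3.
Eigenvectors give P = [[-2, 3], [-1, 1]] with P⁻¹ = [[1, -3], [1, -2]], and C = P·diag(-1, 3)·P⁻¹.
Then C⁸ = P·diag(1, 6561)·P⁻¹ = [[-2, 19683], [-1, 6561]] · [[1, -3], [1, -2]] = [[19681, -39360], [6560, -13119]].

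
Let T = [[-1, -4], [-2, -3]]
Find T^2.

[[9, 16], [8, 17]]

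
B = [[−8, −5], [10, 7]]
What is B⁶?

[[1394, 665], [−1330, −601]]

tr B = −1 and det B = −6, so the characteristic polynomial is λ² − (−1)λ + (−6) with roots −3 and 2.
Eigenvectors give P = [[−1, −1], [1, 2]] with P⁻¹ = [[−2, −1], [1, 1]], and B = P·diag(−3, 2)·P⁻¹.
Then B⁶ = P·diag(729, 64)·P⁻¹ = [[−729, −64], [729, 128]] · [[−2, −1], [1, 1]] = [[1394, 665], [−1330, −601]].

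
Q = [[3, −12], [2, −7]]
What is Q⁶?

tr Q = −4 and det Q = 3, so the characteristic polynomial is λ² − (−4)λ + (3) with roots −3 and −1.
Eigenvectors give P = [[−2, 3], [−1, 1]] with P⁻¹ = [[1, −3], [1, −2]], and Q = P·diag(−3, −1)·P⁻¹.
Then Q⁶ = P·diag(729, 1)·P⁻¹ = [[−1458, 3], [−729, 1]] · [[1, −3], [1, −2]] = [[−1455, 4368], [−728, 2185]].

[[−1455, 4368], [−728, 2185]]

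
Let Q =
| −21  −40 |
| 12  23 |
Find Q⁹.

[[−98421, −196840], [59052, 118103]]

tr Q = 2 and det Q = −3, so the characteristic polynomial is λ² − (2)λ + (−3) with roots −1 and 3.
Eigenvectors give P = [[−2, −5], [1, 3]] with P⁻¹ = [[−3, −5], [1, 2]], and Q = P·diag(−1, 3)·P⁻¹.
Then Q⁹ = P·diag(−1, 19683)·P⁻¹ = [[2, −98415], [−1, 59049]] · [[−3, −5], [1, 2]] = [[−98421, −196840], [59052, 118103]].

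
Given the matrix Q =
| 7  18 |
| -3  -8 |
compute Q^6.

[[-125, -378], [63, 190]]

tr Q = -1 and det Q = -2, so the characteristic polynomial is λ² − (-1)λ + (-2) with roots -2 and 1.
Eigenvectors give P = [[-2, 3], [1, -1]] with P⁻¹ = [[1, 3], [1, 2]], and Q = P·diag(-2, 1)·P⁻¹.
Then Q^6 = P·diag(64, 1)·P⁻¹ = [[-128, 3], [64, -1]] · [[1, 3], [1, 2]] = [[-125, -378], [63, 190]].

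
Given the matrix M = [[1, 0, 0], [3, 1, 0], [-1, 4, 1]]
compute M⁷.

[[1, 0, 0], [21, 1, 0], [245, 28, 1]]

M = I + N where N = [[0, 0, 0], [3, 0, 0], [-1, 4, 0]] is strictly lower-triangular, so N³ = 0.
(I + N)⁷ = I + 7·N + 21·N² = [[1, 0, 0], [21, 1, 0], [245, 28, 1]].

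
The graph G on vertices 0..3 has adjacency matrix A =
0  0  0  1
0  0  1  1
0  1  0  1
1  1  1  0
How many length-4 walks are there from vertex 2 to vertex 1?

The number of length-4 walks from vertex 2 to vertex 1 is entry (2,1) of A^4, where A is the adjacency matrix.
A^2 = [[1, 1, 1, 0], [1, 2, 1, 1], [1, 1, 2, 1], [0, 1, 1, 3]]
A^3 = [[0, 1, 1, 3], [1, 2, 3, 4], [1, 3, 2, 4], [3, 4, 4, 2]]
A^4 = [[3, 4, 4, 2], [4, 7, 6, 6], [4, 6, 7, 6], [2, 6, 6, 11]]

6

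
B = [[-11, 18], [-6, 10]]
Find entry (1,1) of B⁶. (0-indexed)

tr B = -1 and det B = -2, so the characteristic polynomial is λ² − (-1)λ + (-2) with roots 1 and -2.
Eigenvectors give P = [[-3, -2], [-2, -1]] with P⁻¹ = [[1, -2], [-2, 3]], and B = P·diag(1, -2)·P⁻¹.
Then B⁶ = P·diag(1, 64)·P⁻¹ = [[-3, -128], [-2, -64]] · [[1, -2], [-2, 3]] = [[253, -378], [126, -188]].

-188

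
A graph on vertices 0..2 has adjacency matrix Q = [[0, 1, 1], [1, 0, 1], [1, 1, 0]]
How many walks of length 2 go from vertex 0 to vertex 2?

The number of length-2 walks from vertex 0 to vertex 2 is entry (0,2) of Q², where Q is the adjacency matrix.
Q² = [[2, 1, 1], [1, 2, 1], [1, 1, 2]]

1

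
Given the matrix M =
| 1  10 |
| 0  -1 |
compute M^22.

M² = I (check: tr M = 0 and det M = -1), so M^22 = I since 22 is even.

[[1, 0], [0, 1]]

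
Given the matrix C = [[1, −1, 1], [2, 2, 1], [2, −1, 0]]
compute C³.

C² = [[1, −4, 0], [8, 1, 4], [0, −4, 1]]
C³ = [[−7, −9, −3], [18, −10, 9], [−6, −9, −4]]

[[−7, −9, −3], [18, −10, 9], [−6, −9, −4]]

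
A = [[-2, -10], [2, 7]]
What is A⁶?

[[-2596, -6650], [1330, 3389]]

tr A = 5 and det A = 6, so the characteristic polynomial is λ² − (5)λ + (6) with roots 3 and 2.
Eigenvectors give P = [[-2, 5], [1, -2]] with P⁻¹ = [[2, 5], [1, 2]], and A = P·diag(3, 2)·P⁻¹.
Then A⁶ = P·diag(729, 64)·P⁻¹ = [[-1458, 320], [729, -128]] · [[2, 5], [1, 2]] = [[-2596, -6650], [1330, 3389]].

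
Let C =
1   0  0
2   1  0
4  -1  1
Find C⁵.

[[1, 0, 0], [10, 1, 0], [0, -5, 1]]

C = I + N where N = [[0, 0, 0], [2, 0, 0], [4, -1, 0]] is strictly lower-triangular, so N³ = 0.
(I + N)⁵ = I + 5·N + 10·N² = [[1, 0, 0], [10, 1, 0], [0, -5, 1]].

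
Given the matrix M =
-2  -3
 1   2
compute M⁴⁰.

M² = I (check: tr M = 0 and det M = -1), so M⁴⁰ = I since 40 is even.

[[1, 0], [0, 1]]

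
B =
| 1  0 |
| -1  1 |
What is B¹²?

[[1, 0], [-12, 1]]

B = I + N where N = [[0, 0], [-1, 0]] is strictly lower-triangular, so N² = 0.
(I + N)¹² = I + 12·N = [[1, 0], [-12, 1]].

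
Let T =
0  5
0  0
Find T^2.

[[0, 0], [0, 0]]

T is strictly triangular, hence nilpotent: T^2 = 0, so T^2 = 0.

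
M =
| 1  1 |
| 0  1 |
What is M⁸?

[[1, 8], [0, 1]]

M = I + N where N = [[0, 1], [0, 0]] is strictly upper-triangular, so N² = 0.
(I + N)⁸ = I + 8·N = [[1, 8], [0, 1]].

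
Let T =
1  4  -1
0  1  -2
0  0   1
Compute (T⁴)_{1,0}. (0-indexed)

0

T = I + N where N = [[0, 4, -1], [0, 0, -2], [0, 0, 0]] is strictly upper-triangular, so N³ = 0.
(I + N)⁴ = I + 4·N + 6·N² = [[1, 16, -52], [0, 1, -8], [0, 0, 1]].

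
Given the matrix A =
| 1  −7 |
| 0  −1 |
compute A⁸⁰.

[[1, 0], [0, 1]]

A² = I (check: tr A = 0 and det A = −1), so A⁸⁰ = I since 80 is even.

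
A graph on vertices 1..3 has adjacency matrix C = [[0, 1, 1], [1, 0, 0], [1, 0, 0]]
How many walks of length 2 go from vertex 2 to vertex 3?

1

The number of length-2 walks from vertex 2 to vertex 3 is entry (2,3) of C², where C is the adjacency matrix.
C² = [[2, 0, 0], [0, 1, 1], [0, 1, 1]]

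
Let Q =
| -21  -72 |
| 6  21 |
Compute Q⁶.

[[729, 0], [0, 729]]

tr Q = 0 and det Q = -9, so the characteristic polynomial is λ² − (0)λ + (-9) with roots 3 and -3.
Eigenvectors give P = [[-3, 4], [1, -1]] with P⁻¹ = [[1, 4], [1, 3]], and Q = P·diag(3, -3)·P⁻¹.
Then Q⁶ = P·diag(729, 729)·P⁻¹ = [[-2187, 2916], [729, -729]] · [[1, 4], [1, 3]] = [[729, 0], [0, 729]].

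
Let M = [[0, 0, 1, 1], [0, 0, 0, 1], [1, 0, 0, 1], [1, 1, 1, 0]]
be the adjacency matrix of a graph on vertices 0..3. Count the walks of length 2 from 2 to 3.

The number of length-2 walks from vertex 2 to vertex 3 is entry (2,3) of M², where M is the adjacency matrix.
M² = [[2, 1, 1, 1], [1, 1, 1, 0], [1, 1, 2, 1], [1, 0, 1, 3]]

1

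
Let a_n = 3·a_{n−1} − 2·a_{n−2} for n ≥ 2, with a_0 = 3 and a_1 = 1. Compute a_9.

With companion matrix T = [[3, −2], [1, 0]], [a_n, a_{n−1}]ᵀ = T·[a_{n−1}, a_{n−2}]ᵀ, so [a_9, a_8]ᵀ = T^8·[a_1, a_0]ᵀ.
T^8 = [[511, −510], [255, −254]], giving [a_9, a_8]ᵀ = [[−1019], [−507]].

−1019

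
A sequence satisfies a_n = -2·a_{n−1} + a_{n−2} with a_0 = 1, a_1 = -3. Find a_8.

1393

With companion matrix M = [[-2, 1], [1, 0]], [a_n, a_{n−1}]ᵀ = M·[a_{n−1}, a_{n−2}]ᵀ, so [a_8, a_7]ᵀ = M⁷·[a_1, a_0]ᵀ.
M⁷ = [[-408, 169], [169, -70]], giving [a_8, a_7]ᵀ = [[1393], [-577]].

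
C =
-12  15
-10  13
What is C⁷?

tr C = 1 and det C = -6, so the characteristic polynomial is λ² − (1)λ + (-6) with roots -2 and 3.
Eigenvectors give P = [[3, 1], [2, 1]] with P⁻¹ = [[1, -1], [-2, 3]], and C = P·diag(-2, 3)·P⁻¹.
Then C⁷ = P·diag(-128, 2187)·P⁻¹ = [[-384, 2187], [-256, 2187]] · [[1, -1], [-2, 3]] = [[-4758, 6945], [-4630, 6817]].

[[-4758, 6945], [-4630, 6817]]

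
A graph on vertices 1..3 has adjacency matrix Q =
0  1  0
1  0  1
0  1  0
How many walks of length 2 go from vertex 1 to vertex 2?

0

The number of length-2 walks from vertex 1 to vertex 2 is entry (1,2) of Q^2, where Q is the adjacency matrix.
Q^2 = [[1, 0, 1], [0, 2, 0], [1, 0, 1]]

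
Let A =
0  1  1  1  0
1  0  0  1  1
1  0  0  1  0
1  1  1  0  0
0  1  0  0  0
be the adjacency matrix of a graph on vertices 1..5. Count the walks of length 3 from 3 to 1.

The number of length-3 walks from vertex 3 to vertex 1 is entry (3,1) of A³, where A is the adjacency matrix.
A² = [[3, 1, 1, 2, 1], [1, 3, 2, 1, 0], [1, 2, 2, 1, 0], [2, 1, 1, 3, 1], [1, 0, 0, 1, 1]]
A³ = [[4, 6, 5, 5, 1], [6, 2, 2, 6, 3], [5, 2, 2, 5, 2], [5, 6, 5, 4, 1], [1, 3, 2, 1, 0]]

5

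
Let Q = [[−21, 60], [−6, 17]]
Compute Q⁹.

tr Q = −4 and det Q = 3, so the characteristic polynomial is λ² − (−4)λ + (3) with roots −1 and −3.
Eigenvectors give P = [[3, 10], [1, 3]] with P⁻¹ = [[−3, 10], [1, −3]], and Q = P·diag(−1, −3)·P⁻¹.
Then Q⁹ = P·diag(−1, −19683)·P⁻¹ = [[−3, −196830], [−1, −59049]] · [[−3, 10], [1, −3]] = [[−196821, 590460], [−59046, 177137]].

[[−196821, 590460], [−59046, 177137]]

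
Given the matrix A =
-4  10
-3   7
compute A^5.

tr A = 3 and det A = 2, so the characteristic polynomial is λ² − (3)λ + (2) with roots 1 and 2.
Eigenvectors give P = [[-2, 5], [-1, 3]] with P⁻¹ = [[-3, 5], [-1, 2]], and A = P·diag(1, 2)·P⁻¹.
Then A^5 = P·diag(1, 32)·P⁻¹ = [[-2, 160], [-1, 96]] · [[-3, 5], [-1, 2]] = [[-154, 310], [-93, 187]].

[[-154, 310], [-93, 187]]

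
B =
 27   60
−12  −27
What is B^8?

[[6561, 0], [0, 6561]]

tr B = 0 and det B = −9, so the characteristic polynomial is λ² − (0)λ + (−9) with roots −3 and 3.
Eigenvectors give P = [[−2, 5], [1, −2]] with P⁻¹ = [[2, 5], [1, 2]], and B = P·diag(−3, 3)·P⁻¹.
Then B^8 = P·diag(6561, 6561)·P⁻¹ = [[−13122, 32805], [6561, −13122]] · [[2, 5], [1, 2]] = [[6561, 0], [0, 6561]].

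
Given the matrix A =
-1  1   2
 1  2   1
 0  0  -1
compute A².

[[2, 1, -3], [1, 5, 3], [0, 0, 1]]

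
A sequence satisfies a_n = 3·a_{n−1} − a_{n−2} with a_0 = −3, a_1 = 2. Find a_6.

With companion matrix A = [[3, −1], [1, 0]], [a_n, a_{n−1}]ᵀ = A·[a_{n−1}, a_{n−2}]ᵀ, so [a_6, a_5]ᵀ = A⁵·[a_1, a_0]ᵀ.
A⁵ = [[144, −55], [55, −21]], giving [a_6, a_5]ᵀ = [[453], [173]].

453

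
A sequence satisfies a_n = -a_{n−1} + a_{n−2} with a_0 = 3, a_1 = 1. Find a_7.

-11

With companion matrix M = [[-1, 1], [1, 0]], [a_n, a_{n−1}]ᵀ = M·[a_{n−1}, a_{n−2}]ᵀ, so [a_7, a_6]ᵀ = M⁶·[a_1, a_0]ᵀ.
M⁶ = [[13, -8], [-8, 5]], giving [a_7, a_6]ᵀ = [[-11], [7]].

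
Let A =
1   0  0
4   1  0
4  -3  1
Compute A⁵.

A = I + N where N = [[0, 0, 0], [4, 0, 0], [4, -3, 0]] is strictly lower-triangular, so N³ = 0.
(I + N)⁵ = I + 5·N + 10·N² = [[1, 0, 0], [20, 1, 0], [-100, -15, 1]].

[[1, 0, 0], [20, 1, 0], [-100, -15, 1]]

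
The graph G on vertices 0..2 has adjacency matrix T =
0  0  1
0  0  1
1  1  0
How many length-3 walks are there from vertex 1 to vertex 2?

The number of length-3 walks from vertex 1 to vertex 2 is entry (1,2) of T³, where T is the adjacency matrix.
T² = [[1, 1, 0], [1, 1, 0], [0, 0, 2]]
T³ = [[0, 0, 2], [0, 0, 2], [2, 2, 0]]

2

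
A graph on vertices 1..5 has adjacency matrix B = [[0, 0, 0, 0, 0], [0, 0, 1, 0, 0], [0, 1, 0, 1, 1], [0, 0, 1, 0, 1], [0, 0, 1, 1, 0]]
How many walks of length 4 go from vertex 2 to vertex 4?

The number of length-4 walks from vertex 2 to vertex 4 is entry (2,4) of B^4, where B is the adjacency matrix.
B^2 = [[0, 0, 0, 0, 0], [0, 1, 0, 1, 1], [0, 0, 3, 1, 1], [0, 1, 1, 2, 1], [0, 1, 1, 1, 2]]
B^3 = [[0, 0, 0, 0, 0], [0, 0, 3, 1, 1], [0, 3, 2, 4, 4], [0, 1, 4, 2, 3], [0, 1, 4, 3, 2]]
B^4 = [[0, 0, 0, 0, 0], [0, 3, 2, 4, 4], [0, 2, 11, 6, 6], [0, 4, 6, 7, 6], [0, 4, 6, 6, 7]]

4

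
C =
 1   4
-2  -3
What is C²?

[[-7, -8], [4, 1]]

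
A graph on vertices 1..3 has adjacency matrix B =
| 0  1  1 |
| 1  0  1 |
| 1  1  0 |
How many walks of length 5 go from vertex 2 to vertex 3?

The number of length-5 walks from vertex 2 to vertex 3 is entry (2,3) of B⁵, where B is the adjacency matrix.
B² = [[2, 1, 1], [1, 2, 1], [1, 1, 2]]
B³ = [[2, 3, 3], [3, 2, 3], [3, 3, 2]]
B⁴ = [[6, 5, 5], [5, 6, 5], [5, 5, 6]]
B⁵ = [[10, 11, 11], [11, 10, 11], [11, 11, 10]]

11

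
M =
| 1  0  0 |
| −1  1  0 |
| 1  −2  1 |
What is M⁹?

[[1, 0, 0], [−9, 1, 0], [81, −18, 1]]

M = I + N where N = [[0, 0, 0], [−1, 0, 0], [1, −2, 0]] is strictly lower-triangular, so N³ = 0.
(I + N)⁹ = I + 9·N + 36·N² = [[1, 0, 0], [−9, 1, 0], [81, −18, 1]].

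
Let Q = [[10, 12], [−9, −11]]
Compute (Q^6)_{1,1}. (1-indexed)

tr Q = −1 and det Q = −2, so the characteristic polynomial is λ² − (−1)λ + (−2) with roots 1 and −2.
Eigenvectors give P = [[4, −1], [−3, 1]] with P⁻¹ = [[1, 1], [3, 4]], and Q = P·diag(1, −2)·P⁻¹.
Then Q^6 = P·diag(1, 64)·P⁻¹ = [[4, −64], [−3, 64]] · [[1, 1], [3, 4]] = [[−188, −252], [189, 253]].

−188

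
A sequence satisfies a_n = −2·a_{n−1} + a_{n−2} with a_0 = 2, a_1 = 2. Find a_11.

With companion matrix M = [[−2, 1], [1, 0]], [a_n, a_{n−1}]ᵀ = M·[a_{n−1}, a_{n−2}]ᵀ, so [a_11, a_10]ᵀ = M¹⁰·[a_1, a_0]ᵀ.
M¹⁰ = [[5741, −2378], [−2378, 985]], giving [a_11, a_10]ᵀ = [[6726], [−2786]].

6726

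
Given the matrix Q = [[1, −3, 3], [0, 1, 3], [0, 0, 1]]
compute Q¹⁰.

[[1, −30, −375], [0, 1, 30], [0, 0, 1]]

Q = I + N where N = [[0, −3, 3], [0, 0, 3], [0, 0, 0]] is strictly upper-triangular, so N³ = 0.
(I + N)¹⁰ = I + 10·N + 45·N² = [[1, −30, −375], [0, 1, 30], [0, 0, 1]].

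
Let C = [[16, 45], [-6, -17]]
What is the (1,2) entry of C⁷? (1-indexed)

1935

tr C = -1 and det C = -2, so the characteristic polynomial is λ² − (-1)λ + (-2) with roots 1 and -2.
Eigenvectors give P = [[-3, -5], [1, 2]] with P⁻¹ = [[-2, -5], [1, 3]], and C = P·diag(1, -2)·P⁻¹.
Then C⁷ = P·diag(1, -128)·P⁻¹ = [[-3, 640], [1, -256]] · [[-2, -5], [1, 3]] = [[646, 1935], [-258, -773]].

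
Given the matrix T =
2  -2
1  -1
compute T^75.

[[2, -2], [1, -1]]

T² = T (a projection; rank 1, trace 1), so T^75 = T.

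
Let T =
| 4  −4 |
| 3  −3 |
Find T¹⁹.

T² = T (a projection; rank 1, trace 1), so T¹⁹ = T.

[[4, −4], [3, −3]]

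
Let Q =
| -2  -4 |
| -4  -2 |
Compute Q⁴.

[[656, 640], [640, 656]]

Q² = [[20, 16], [16, 20]]
Q³ = [[-104, -112], [-112, -104]]
Q⁴ = [[656, 640], [640, 656]]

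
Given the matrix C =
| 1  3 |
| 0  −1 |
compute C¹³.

[[1, 3], [0, −1]]

C² = I (check: tr C = 0 and det C = −1), so C¹³ = C since 13 is odd.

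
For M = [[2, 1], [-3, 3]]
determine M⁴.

M² = [[1, 5], [-15, 6]]
M³ = [[-13, 16], [-48, 3]]
M⁴ = [[-74, 35], [-105, -39]]

[[-74, 35], [-105, -39]]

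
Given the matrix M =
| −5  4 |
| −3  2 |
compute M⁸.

tr M = −3 and det M = 2, so the characteristic polynomial is λ² − (−3)λ + (2) with roots −1 and −2.
Eigenvectors give P = [[−1, 4], [−1, 3]] with P⁻¹ = [[3, −4], [1, −1]], and M = P·diag(−1, −2)·P⁻¹.
Then M⁸ = P·diag(1, 256)·P⁻¹ = [[−1, 1024], [−1, 768]] · [[3, −4], [1, −1]] = [[1021, −1020], [765, −764]].

[[1021, −1020], [765, −764]]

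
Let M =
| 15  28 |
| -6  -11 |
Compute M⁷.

tr M = 4 and det M = 3, so the characteristic polynomial is λ² − (4)λ + (3) with roots 3 and 1.
Eigenvectors give P = [[7, -2], [-3, 1]] with P⁻¹ = [[1, 2], [3, 7]], and M = P·diag(3, 1)·P⁻¹.
Then M⁷ = P·diag(2187, 1)·P⁻¹ = [[15309, -2], [-6561, 1]] · [[1, 2], [3, 7]] = [[15303, 30604], [-6558, -13115]].

[[15303, 30604], [-6558, -13115]]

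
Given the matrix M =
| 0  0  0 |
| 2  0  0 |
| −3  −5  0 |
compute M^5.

[[0, 0, 0], [0, 0, 0], [0, 0, 0]]

M is strictly triangular, hence nilpotent: M^3 = 0, so M^5 = 0.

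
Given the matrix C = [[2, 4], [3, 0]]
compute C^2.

[[16, 8], [6, 12]]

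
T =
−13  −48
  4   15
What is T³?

[[−85, −336], [28, 111]]

tr T = 2 and det T = −3, so the characteristic polynomial is λ² − (2)λ + (−3) with roots 3 and −1.
Eigenvectors give P = [[−3, 4], [1, −1]] with P⁻¹ = [[1, 4], [1, 3]], and T = P·diag(3, −1)·P⁻¹.
Then T³ = P·diag(27, −1)·P⁻¹ = [[−81, −4], [27, 1]] · [[1, 4], [1, 3]] = [[−85, −336], [28, 111]].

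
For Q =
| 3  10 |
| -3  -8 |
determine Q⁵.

tr Q = -5 and det Q = 6, so the characteristic polynomial is λ² − (-5)λ + (6) with roots -2 and -3.
Eigenvectors give P = [[-2, -5], [1, 3]] with P⁻¹ = [[-3, -5], [1, 2]], and Q = P·diag(-2, -3)·P⁻¹.
Then Q⁵ = P·diag(-32, -243)·P⁻¹ = [[64, 1215], [-32, -729]] · [[-3, -5], [1, 2]] = [[1023, 2110], [-633, -1298]].

[[1023, 2110], [-633, -1298]]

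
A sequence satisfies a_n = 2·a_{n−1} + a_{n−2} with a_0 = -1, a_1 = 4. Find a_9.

3532

With companion matrix M = [[2, 1], [1, 0]], [a_n, a_{n−1}]ᵀ = M·[a_{n−1}, a_{n−2}]ᵀ, so [a_9, a_8]ᵀ = M⁸·[a_1, a_0]ᵀ.
M⁸ = [[985, 408], [408, 169]], giving [a_9, a_8]ᵀ = [[3532], [1463]].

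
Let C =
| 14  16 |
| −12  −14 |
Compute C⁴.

tr C = 0 and det C = −4, so the characteristic polynomial is λ² − (0)λ + (−4) with roots 2 and −2.
Eigenvectors give P = [[4, 1], [−3, −1]] with P⁻¹ = [[1, 1], [−3, −4]], and C = P·diag(2, −2)·P⁻¹.
Then C⁴ = P·diag(16, 16)·P⁻¹ = [[64, 16], [−48, −16]] · [[1, 1], [−3, −4]] = [[16, 0], [0, 16]].

[[16, 0], [0, 16]]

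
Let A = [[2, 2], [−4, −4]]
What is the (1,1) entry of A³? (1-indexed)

8

A² = [[−4, −4], [8, 8]]
A³ = [[8, 8], [−16, −16]]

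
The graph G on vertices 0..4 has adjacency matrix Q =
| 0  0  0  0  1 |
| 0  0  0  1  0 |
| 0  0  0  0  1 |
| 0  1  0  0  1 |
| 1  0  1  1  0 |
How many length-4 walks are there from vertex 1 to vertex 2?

The number of length-4 walks from vertex 1 to vertex 2 is entry (1,2) of Q^4, where Q is the adjacency matrix.
Q^2 = [[1, 0, 1, 1, 0], [0, 1, 0, 0, 1], [1, 0, 1, 1, 0], [1, 0, 1, 2, 0], [0, 1, 0, 0, 3]]
Q^3 = [[0, 1, 0, 0, 3], [1, 0, 1, 2, 0], [0, 1, 0, 0, 3], [0, 2, 0, 0, 4], [3, 0, 3, 4, 0]]
Q^4 = [[3, 0, 3, 4, 0], [0, 2, 0, 0, 4], [3, 0, 3, 4, 0], [4, 0, 4, 6, 0], [0, 4, 0, 0, 10]]

0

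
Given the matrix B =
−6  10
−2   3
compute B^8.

[[1276, −2550], [510, −1019]]

tr B = −3 and det B = 2, so the characteristic polynomial is λ² − (−3)λ + (2) with roots −1 and −2.
Eigenvectors give P = [[−2, −5], [−1, −2]] with P⁻¹ = [[2, −5], [−1, 2]], and B = P·diag(−1, −2)·P⁻¹.
Then B^8 = P·diag(1, 256)·P⁻¹ = [[−2, −1280], [−1, −512]] · [[2, −5], [−1, 2]] = [[1276, −2550], [510, −1019]].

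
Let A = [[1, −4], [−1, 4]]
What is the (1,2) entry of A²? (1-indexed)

−20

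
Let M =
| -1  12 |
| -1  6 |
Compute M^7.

tr M = 5 and det M = 6, so the characteristic polynomial is λ² − (5)λ + (6) with roots 2 and 3.
Eigenvectors give P = [[4, -3], [1, -1]] with P⁻¹ = [[1, -3], [1, -4]], and M = P·diag(2, 3)·P⁻¹.
Then M^7 = P·diag(128, 2187)·P⁻¹ = [[512, -6561], [128, -2187]] · [[1, -3], [1, -4]] = [[-6049, 24708], [-2059, 8364]].

[[-6049, 24708], [-2059, 8364]]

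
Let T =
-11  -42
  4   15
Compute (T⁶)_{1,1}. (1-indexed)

tr T = 4 and det T = 3, so the characteristic polynomial is λ² − (4)λ + (3) with roots 3 and 1.
Eigenvectors give P = [[-3, 7], [1, -2]] with P⁻¹ = [[2, 7], [1, 3]], and T = P·diag(3, 1)·P⁻¹.
Then T⁶ = P·diag(729, 1)·P⁻¹ = [[-2187, 7], [729, -2]] · [[2, 7], [1, 3]] = [[-4367, -15288], [1456, 5097]].

-4367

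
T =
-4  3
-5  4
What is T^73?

T² = I (check: tr T = 0 and det T = -1), so T^73 = T since 73 is odd.

[[-4, 3], [-5, 4]]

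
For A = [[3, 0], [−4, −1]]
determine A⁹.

[[19683, 0], [−19684, −1]]

tr A = 2 and det A = −3, so the characteristic polynomial is λ² − (2)λ + (−3) with roots 3 and −1.
Eigenvectors give P = [[−1, 0], [1, 1]] with P⁻¹ = [[−1, 0], [1, 1]], and A = P·diag(3, −1)·P⁻¹.
Then A⁹ = P·diag(19683, −1)·P⁻¹ = [[−19683, 0], [19683, −1]] · [[−1, 0], [1, 1]] = [[19683, 0], [−19684, −1]].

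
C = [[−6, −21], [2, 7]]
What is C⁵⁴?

C² = C (a projection; rank 1, trace 1), so C⁵⁴ = C.

[[−6, −21], [2, 7]]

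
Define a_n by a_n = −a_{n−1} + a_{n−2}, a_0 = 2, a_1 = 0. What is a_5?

−6

With companion matrix B = [[−1, 1], [1, 0]], [a_n, a_{n−1}]ᵀ = B·[a_{n−1}, a_{n−2}]ᵀ, so [a_5, a_4]ᵀ = B^4·[a_1, a_0]ᵀ.
B^4 = [[5, −3], [−3, 2]], giving [a_5, a_4]ᵀ = [[−6], [4]].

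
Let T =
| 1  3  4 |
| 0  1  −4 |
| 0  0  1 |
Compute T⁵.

[[1, 15, −100], [0, 1, −20], [0, 0, 1]]

T = I + N where N = [[0, 3, 4], [0, 0, −4], [0, 0, 0]] is strictly upper-triangular, so N³ = 0.
(I + N)⁵ = I + 5·N + 10·N² = [[1, 15, −100], [0, 1, −20], [0, 0, 1]].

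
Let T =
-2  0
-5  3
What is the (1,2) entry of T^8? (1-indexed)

tr T = 1 and det T = -6, so the characteristic polynomial is λ² − (1)λ + (-6) with roots 3 and -2.
Eigenvectors give P = [[0, -1], [1, -1]] with P⁻¹ = [[-1, 1], [-1, 0]], and T = P·diag(3, -2)·P⁻¹.
Then T^8 = P·diag(6561, 256)·P⁻¹ = [[0, -256], [6561, -256]] · [[-1, 1], [-1, 0]] = [[256, 0], [-6305, 6561]].

0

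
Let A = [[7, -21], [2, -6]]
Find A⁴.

A² = A (a projection; rank 1, trace 1), so A⁴ = A.

[[7, -21], [2, -6]]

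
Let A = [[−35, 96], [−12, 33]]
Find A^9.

[[−177155, 472416], [−59052, 157473]]

tr A = −2 and det A = −3, so the characteristic polynomial is λ² − (−2)λ + (−3) with roots −3 and 1.
Eigenvectors give P = [[3, −8], [1, −3]] with P⁻¹ = [[3, −8], [1, −3]], and A = P·diag(−3, 1)·P⁻¹.
Then A^9 = P·diag(−19683, 1)·P⁻¹ = [[−59049, −8], [−19683, −3]] · [[3, −8], [1, −3]] = [[−177155, 472416], [−59052, 157473]].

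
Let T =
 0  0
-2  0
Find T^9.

[[0, 0], [0, 0]]

T is strictly triangular, hence nilpotent: T^2 = 0, so T^9 = 0.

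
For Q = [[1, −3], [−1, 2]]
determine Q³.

[[13, −30], [−10, 23]]

Q² = [[4, −9], [−3, 7]]
Q³ = [[13, −30], [−10, 23]]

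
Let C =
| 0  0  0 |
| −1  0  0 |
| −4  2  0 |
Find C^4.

C is strictly triangular, hence nilpotent: C^3 = 0, so C^4 = 0.

[[0, 0, 0], [0, 0, 0], [0, 0, 0]]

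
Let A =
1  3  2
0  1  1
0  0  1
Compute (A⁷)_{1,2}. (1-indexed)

A = I + N where N = [[0, 3, 2], [0, 0, 1], [0, 0, 0]] is strictly upper-triangular, so N³ = 0.
(I + N)⁷ = I + 7·N + 21·N² = [[1, 21, 77], [0, 1, 7], [0, 0, 1]].

21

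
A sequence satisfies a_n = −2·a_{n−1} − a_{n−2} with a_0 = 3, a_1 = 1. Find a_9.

33

With companion matrix B = [[−2, −1], [1, 0]], [a_n, a_{n−1}]ᵀ = B·[a_{n−1}, a_{n−2}]ᵀ, so [a_9, a_8]ᵀ = B^8·[a_1, a_0]ᵀ.
B^8 = [[9, 8], [−8, −7]], giving [a_9, a_8]ᵀ = [[33], [−29]].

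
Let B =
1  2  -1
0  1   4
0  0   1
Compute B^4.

[[1, 8, 44], [0, 1, 16], [0, 0, 1]]

B = I + N where N = [[0, 2, -1], [0, 0, 4], [0, 0, 0]] is strictly upper-triangular, so N^3 = 0.
(I + N)^4 = I + 4·N + 6·N^2 = [[1, 8, 44], [0, 1, 16], [0, 0, 1]].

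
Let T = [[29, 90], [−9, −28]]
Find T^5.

tr T = 1 and det T = −2, so the characteristic polynomial is λ² − (1)λ + (−2) with roots 2 and −1.
Eigenvectors give P = [[10, −3], [−3, 1]] with P⁻¹ = [[1, 3], [3, 10]], and T = P·diag(2, −1)·P⁻¹.
Then T^5 = P·diag(32, −1)·P⁻¹ = [[320, 3], [−96, −1]] · [[1, 3], [3, 10]] = [[329, 990], [−99, −298]].

[[329, 990], [−99, −298]]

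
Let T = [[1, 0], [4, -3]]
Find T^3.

tr T = -2 and det T = -3, so the characteristic polynomial is λ² − (-2)λ + (-3) with roots -3 and 1.
Eigenvectors give P = [[0, -1], [1, -1]] with P⁻¹ = [[-1, 1], [-1, 0]], and T = P·diag(-3, 1)·P⁻¹.
Then T^3 = P·diag(-27, 1)·P⁻¹ = [[0, -1], [-27, -1]] · [[-1, 1], [-1, 0]] = [[1, 0], [28, -27]].

[[1, 0], [28, -27]]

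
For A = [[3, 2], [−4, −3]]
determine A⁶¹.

[[3, 2], [−4, −3]]

A² = I (check: tr A = 0 and det A = −1), so A⁶¹ = A since 61 is odd.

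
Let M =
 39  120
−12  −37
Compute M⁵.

[[2439, 7320], [−732, −2197]]

tr M = 2 and det M = −3, so the characteristic polynomial is λ² − (2)λ + (−3) with roots 3 and −1.
Eigenvectors give P = [[10, −3], [−3, 1]] with P⁻¹ = [[1, 3], [3, 10]], and M = P·diag(3, −1)·P⁻¹.
Then M⁵ = P·diag(243, −1)·P⁻¹ = [[2430, 3], [−729, −1]] · [[1, 3], [3, 10]] = [[2439, 7320], [−732, −2197]].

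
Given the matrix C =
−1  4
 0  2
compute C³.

[[−1, 12], [0, 8]]

C² = [[1, 4], [0, 4]]
C³ = [[−1, 12], [0, 8]]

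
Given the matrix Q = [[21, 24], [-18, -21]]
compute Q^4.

tr Q = 0 and det Q = -9, so the characteristic polynomial is λ² − (0)λ + (-9) with roots -3 and 3.
Eigenvectors give P = [[-1, 4], [1, -3]] with P⁻¹ = [[3, 4], [1, 1]], and Q = P·diag(-3, 3)·P⁻¹.
Then Q^4 = P·diag(81, 81)·P⁻¹ = [[-81, 324], [81, -243]] · [[3, 4], [1, 1]] = [[81, 0], [0, 81]].

[[81, 0], [0, 81]]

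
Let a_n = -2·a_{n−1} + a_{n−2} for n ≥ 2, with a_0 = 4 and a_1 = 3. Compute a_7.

With companion matrix A = [[-2, 1], [1, 0]], [a_n, a_{n−1}]ᵀ = A·[a_{n−1}, a_{n−2}]ᵀ, so [a_7, a_6]ᵀ = A^6·[a_1, a_0]ᵀ.
A^6 = [[169, -70], [-70, 29]], giving [a_7, a_6]ᵀ = [[227], [-94]].

227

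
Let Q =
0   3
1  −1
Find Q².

[[3, −3], [−1, 4]]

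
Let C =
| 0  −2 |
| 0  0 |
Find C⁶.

C is strictly triangular, hence nilpotent: C² = 0, so C⁶ = 0.

[[0, 0], [0, 0]]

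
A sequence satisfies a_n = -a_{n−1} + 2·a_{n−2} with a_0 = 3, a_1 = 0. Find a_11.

-2046

With companion matrix M = [[-1, 2], [1, 0]], [a_n, a_{n−1}]ᵀ = M·[a_{n−1}, a_{n−2}]ᵀ, so [a_11, a_10]ᵀ = M¹⁰·[a_1, a_0]ᵀ.
M¹⁰ = [[683, -682], [-341, 342]], giving [a_11, a_10]ᵀ = [[-2046], [1026]].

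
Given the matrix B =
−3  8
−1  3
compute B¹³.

[[−3, 8], [−1, 3]]

B² = I (check: tr B = 0 and det B = −1), so B¹³ = B since 13 is odd.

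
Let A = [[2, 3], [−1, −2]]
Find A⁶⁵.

A² = I (check: tr A = 0 and det A = −1), so A⁶⁵ = A since 65 is odd.

[[2, 3], [−1, −2]]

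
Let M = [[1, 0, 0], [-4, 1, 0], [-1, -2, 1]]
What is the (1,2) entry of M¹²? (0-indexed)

M = I + N where N = [[0, 0, 0], [-4, 0, 0], [-1, -2, 0]] is strictly lower-triangular, so N³ = 0.
(I + N)¹² = I + 12·N + 66·N² = [[1, 0, 0], [-48, 1, 0], [516, -24, 1]].

0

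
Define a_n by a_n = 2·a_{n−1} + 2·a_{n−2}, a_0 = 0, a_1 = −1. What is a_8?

With companion matrix Q = [[2, 2], [1, 0]], [a_n, a_{n−1}]ᵀ = Q·[a_{n−1}, a_{n−2}]ᵀ, so [a_8, a_7]ᵀ = Q^7·[a_1, a_0]ᵀ.
Q^7 = [[896, 656], [328, 240]], giving [a_8, a_7]ᵀ = [[−896], [−328]].

−896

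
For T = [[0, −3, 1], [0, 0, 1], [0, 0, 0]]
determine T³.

[[0, 0, 0], [0, 0, 0], [0, 0, 0]]

T is strictly triangular, hence nilpotent: T³ = 0, so T³ = 0.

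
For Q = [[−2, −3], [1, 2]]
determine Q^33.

Q² = I (check: tr Q = 0 and det Q = −1), so Q^33 = Q since 33 is odd.

[[−2, −3], [1, 2]]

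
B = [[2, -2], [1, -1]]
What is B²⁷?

[[2, -2], [1, -1]]

B² = B (a projection; rank 1, trace 1), so B²⁷ = B.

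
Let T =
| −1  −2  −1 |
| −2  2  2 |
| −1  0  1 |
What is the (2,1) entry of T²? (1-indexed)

−4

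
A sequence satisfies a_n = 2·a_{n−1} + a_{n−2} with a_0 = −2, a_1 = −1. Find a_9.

With companion matrix M = [[2, 1], [1, 0]], [a_n, a_{n−1}]ᵀ = M·[a_{n−1}, a_{n−2}]ᵀ, so [a_9, a_8]ᵀ = M⁸·[a_1, a_0]ᵀ.
M⁸ = [[985, 408], [408, 169]], giving [a_9, a_8]ᵀ = [[−1801], [−746]].

−1801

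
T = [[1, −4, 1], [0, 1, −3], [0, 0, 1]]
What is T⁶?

[[1, −24, 186], [0, 1, −18], [0, 0, 1]]

T = I + N where N = [[0, −4, 1], [0, 0, −3], [0, 0, 0]] is strictly upper-triangular, so N³ = 0.
(I + N)⁶ = I + 6·N + 15·N² = [[1, −24, 186], [0, 1, −18], [0, 0, 1]].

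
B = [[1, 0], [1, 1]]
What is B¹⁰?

B = I + N where N = [[0, 0], [1, 0]] is strictly lower-triangular, so N² = 0.
(I + N)¹⁰ = I + 10·N = [[1, 0], [10, 1]].

[[1, 0], [10, 1]]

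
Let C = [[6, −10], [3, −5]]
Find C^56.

C² = C (a projection; rank 1, trace 1), so C^56 = C.

[[6, −10], [3, −5]]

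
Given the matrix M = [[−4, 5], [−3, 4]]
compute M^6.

M² = I (check: tr M = 0 and det M = −1), so M^6 = I since 6 is even.

[[1, 0], [0, 1]]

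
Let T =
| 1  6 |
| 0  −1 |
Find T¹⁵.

[[1, 6], [0, −1]]

T² = I (check: tr T = 0 and det T = −1), so T¹⁵ = T since 15 is odd.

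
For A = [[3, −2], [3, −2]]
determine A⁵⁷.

A² = A (a projection; rank 1, trace 1), so A⁵⁷ = A.

[[3, −2], [3, −2]]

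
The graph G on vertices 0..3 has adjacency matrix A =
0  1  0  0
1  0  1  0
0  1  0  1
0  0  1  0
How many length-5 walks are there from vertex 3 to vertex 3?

The number of length-5 walks from vertex 3 to vertex 3 is entry (3,3) of A⁵, where A is the adjacency matrix.
A² = [[1, 0, 1, 0], [0, 2, 0, 1], [1, 0, 2, 0], [0, 1, 0, 1]]
A³ = [[0, 2, 0, 1], [2, 0, 3, 0], [0, 3, 0, 2], [1, 0, 2, 0]]
A⁴ = [[2, 0, 3, 0], [0, 5, 0, 3], [3, 0, 5, 0], [0, 3, 0, 2]]
A⁵ = [[0, 5, 0, 3], [5, 0, 8, 0], [0, 8, 0, 5], [3, 0, 5, 0]]

0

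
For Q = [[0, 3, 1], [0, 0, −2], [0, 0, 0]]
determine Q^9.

Q is strictly triangular, hence nilpotent: Q^3 = 0, so Q^9 = 0.

[[0, 0, 0], [0, 0, 0], [0, 0, 0]]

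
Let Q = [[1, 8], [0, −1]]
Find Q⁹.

Q² = I (check: tr Q = 0 and det Q = −1), so Q⁹ = Q since 9 is odd.

[[1, 8], [0, −1]]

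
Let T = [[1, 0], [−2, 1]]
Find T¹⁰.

[[1, 0], [−20, 1]]

T = I + N where N = [[0, 0], [−2, 0]] is strictly lower-triangular, so N² = 0.
(I + N)¹⁰ = I + 10·N = [[1, 0], [−20, 1]].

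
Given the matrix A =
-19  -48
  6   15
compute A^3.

tr A = -4 and det A = 3, so the characteristic polynomial is λ² − (-4)λ + (3) with roots -3 and -1.
Eigenvectors give P = [[-3, 8], [1, -3]] with P⁻¹ = [[-3, -8], [-1, -3]], and A = P·diag(-3, -1)·P⁻¹.
Then A^3 = P·diag(-27, -1)·P⁻¹ = [[81, -8], [-27, 3]] · [[-3, -8], [-1, -3]] = [[-235, -624], [78, 207]].

[[-235, -624], [78, 207]]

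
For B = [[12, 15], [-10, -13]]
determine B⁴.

tr B = -1 and det B = -6, so the characteristic polynomial is λ² − (-1)λ + (-6) with roots 2 and -3.
Eigenvectors give P = [[-3, -1], [2, 1]] with P⁻¹ = [[-1, -1], [2, 3]], and B = P·diag(2, -3)·P⁻¹.
Then B⁴ = P·diag(16, 81)·P⁻¹ = [[-48, -81], [32, 81]] · [[-1, -1], [2, 3]] = [[-114, -195], [130, 211]].

[[-114, -195], [130, 211]]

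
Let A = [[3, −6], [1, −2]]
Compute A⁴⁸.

[[3, −6], [1, −2]]

A² = A (a projection; rank 1, trace 1), so A⁴⁸ = A.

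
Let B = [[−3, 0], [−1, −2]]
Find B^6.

tr B = −5 and det B = 6, so the characteristic polynomial is λ² − (−5)λ + (6) with roots −3 and −2.
Eigenvectors give P = [[−1, 0], [−1, 1]] with P⁻¹ = [[−1, 0], [−1, 1]], and B = P·diag(−3, −2)·P⁻¹.
Then B^6 = P·diag(729, 64)·P⁻¹ = [[−729, 0], [−729, 64]] · [[−1, 0], [−1, 1]] = [[729, 0], [665, 64]].

[[729, 0], [665, 64]]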